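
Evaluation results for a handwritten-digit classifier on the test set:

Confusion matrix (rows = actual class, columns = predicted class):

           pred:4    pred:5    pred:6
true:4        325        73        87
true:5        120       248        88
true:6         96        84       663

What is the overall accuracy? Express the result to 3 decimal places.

0.693

Accuracy = trace / total = (325+248+663=1236) / 1784 = 1236/1784 = 0.693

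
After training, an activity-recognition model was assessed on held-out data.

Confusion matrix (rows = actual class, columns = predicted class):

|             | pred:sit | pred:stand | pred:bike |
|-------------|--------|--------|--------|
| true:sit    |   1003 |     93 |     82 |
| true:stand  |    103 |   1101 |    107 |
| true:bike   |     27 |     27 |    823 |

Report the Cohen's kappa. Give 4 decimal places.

Observed agreement pₒ = trace/N = 2927/3366 = 0.86958
Expected agreement pₑ = Σ (rowᵢ·colᵢ)/N² = (1178·1133 + 1311·1221 + 877·1012)/3366² = 0.33742
κ = (pₒ − pₑ)/(1 − pₑ) = (0.86958 − 0.33742)/(1 − 0.33742) = 0.8032

0.8032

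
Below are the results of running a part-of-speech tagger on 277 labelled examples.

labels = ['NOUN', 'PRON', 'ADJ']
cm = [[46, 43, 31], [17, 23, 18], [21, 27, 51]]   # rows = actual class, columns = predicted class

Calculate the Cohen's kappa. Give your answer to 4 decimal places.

Observed agreement pₒ = trace/N = 120/277 = 0.43321
Expected agreement pₑ = Σ (rowᵢ·colᵢ)/N² = (120·84 + 58·93 + 99·100)/277² = 0.33070
κ = (pₒ − pₑ)/(1 − pₑ) = (0.43321 − 0.33070)/(1 − 0.33070) = 0.1532

0.1532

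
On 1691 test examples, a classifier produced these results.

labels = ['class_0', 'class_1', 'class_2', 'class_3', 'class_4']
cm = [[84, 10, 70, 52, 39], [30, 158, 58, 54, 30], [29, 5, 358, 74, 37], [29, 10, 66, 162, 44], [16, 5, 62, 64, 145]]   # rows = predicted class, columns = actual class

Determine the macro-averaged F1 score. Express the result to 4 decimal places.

0.5152

Per-class F1 score (2·TP/(2·TP+FP+FN)):
  class_0: TP=84, FP=10+70+52+39=171, FN=30+29+29+16=104 → 168/443 = 0.37923
  class_1: TP=158, FP=30+58+54+30=172, FN=10+5+10+5=30 → 316/518 = 0.61004
  class_2: TP=358, FP=29+5+74+37=145, FN=70+58+66+62=256 → 716/1117 = 0.64100
  class_3: TP=162, FP=29+10+66+44=149, FN=52+54+74+64=244 → 324/717 = 0.45188
  class_4: TP=145, FP=16+5+62+64=147, FN=39+30+37+44=150 → 290/587 = 0.49404
Macro-F1 score = mean = (0.37923 + 0.61004 + 0.64100 + 0.45188 + 0.49404) / 5 = 0.5152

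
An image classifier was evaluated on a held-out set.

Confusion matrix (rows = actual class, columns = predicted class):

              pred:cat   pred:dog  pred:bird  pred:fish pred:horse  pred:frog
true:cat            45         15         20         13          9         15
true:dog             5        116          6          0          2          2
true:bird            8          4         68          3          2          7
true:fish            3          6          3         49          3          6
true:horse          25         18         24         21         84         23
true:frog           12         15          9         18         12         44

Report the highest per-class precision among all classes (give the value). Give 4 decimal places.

0.7500

Per-class precision (TP/(TP+FP)):
  cat: TP=45, FP=5+8+3+25+12=53 → 45/98 = 0.45918
  dog: TP=116, FP=15+4+6+18+15=58 → 116/174 = 0.66667
  bird: TP=68, FP=20+6+3+24+9=62 → 68/130 = 0.52308
  fish: TP=49, FP=13+0+3+21+18=55 → 49/104 = 0.47115
  horse: TP=84, FP=9+2+2+3+12=28 → 84/112 = 0.75000
  frog: TP=44, FP=15+2+7+6+23=53 → 44/97 = 0.45361
Highest is class 'horse' with precision = 0.7500.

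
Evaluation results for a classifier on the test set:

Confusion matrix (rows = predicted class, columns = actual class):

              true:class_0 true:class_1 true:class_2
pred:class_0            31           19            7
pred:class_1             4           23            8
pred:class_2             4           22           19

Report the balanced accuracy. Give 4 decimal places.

Balanced accuracy = mean of per-class recall.
  class_0: recall = 31/39 = 0.79487
  class_1: recall = 23/64 = 0.35938
  class_2: recall = 19/34 = 0.55882
Mean = (0.79487 + 0.35938 + 0.55882) / 3 = 0.5710

0.5710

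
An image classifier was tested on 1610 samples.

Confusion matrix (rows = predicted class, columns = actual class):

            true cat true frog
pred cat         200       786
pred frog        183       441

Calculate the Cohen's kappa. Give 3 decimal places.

-0.077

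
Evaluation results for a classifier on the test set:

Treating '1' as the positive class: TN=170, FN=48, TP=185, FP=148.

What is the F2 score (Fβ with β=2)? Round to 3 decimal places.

Fβ = (1+β²)·TP / ((1+β²)·TP + β²·FN + FP), with β²=4
= 5·185 / (5·185 + 4·48 + 148) = 0.731

0.731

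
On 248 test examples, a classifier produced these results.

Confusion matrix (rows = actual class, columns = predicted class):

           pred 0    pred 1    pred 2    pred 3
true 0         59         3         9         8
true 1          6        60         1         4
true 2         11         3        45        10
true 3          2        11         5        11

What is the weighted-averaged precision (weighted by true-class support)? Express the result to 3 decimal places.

Per-class precision (TP/(TP+FP)):
  0: TP=59, FP=6+11+2=19 → 59/78 = 0.7564
  1: TP=60, FP=3+3+11=17 → 60/77 = 0.7792
  2: TP=45, FP=9+1+5=15 → 45/60 = 0.7500
  3: TP=11, FP=8+4+10=22 → 11/33 = 0.3333
Weighted-precision = Σ (supportᵢ/N)·precisionᵢ with N=248: (79/248)·0.7564 + (71/248)·0.7792 + (69/248)·0.7500 + (29/248)·0.3333 = 0.712

0.712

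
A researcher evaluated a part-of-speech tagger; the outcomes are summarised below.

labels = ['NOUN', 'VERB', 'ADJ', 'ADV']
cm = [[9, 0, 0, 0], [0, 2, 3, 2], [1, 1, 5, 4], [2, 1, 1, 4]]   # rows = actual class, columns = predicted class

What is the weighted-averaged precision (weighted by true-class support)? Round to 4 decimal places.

0.5589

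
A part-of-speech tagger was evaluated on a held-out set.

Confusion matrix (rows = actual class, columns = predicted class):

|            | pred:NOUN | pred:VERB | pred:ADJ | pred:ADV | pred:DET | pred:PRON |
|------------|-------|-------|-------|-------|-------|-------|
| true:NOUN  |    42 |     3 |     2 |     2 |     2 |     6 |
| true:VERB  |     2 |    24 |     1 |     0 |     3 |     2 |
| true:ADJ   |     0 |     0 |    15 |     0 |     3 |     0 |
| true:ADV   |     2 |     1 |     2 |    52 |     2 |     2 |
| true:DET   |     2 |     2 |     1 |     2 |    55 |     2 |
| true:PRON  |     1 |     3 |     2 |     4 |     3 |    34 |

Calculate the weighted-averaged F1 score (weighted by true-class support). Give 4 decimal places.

Per-class F1 score (2·TP/(2·TP+FP+FN)):
  NOUN: TP=42, FP=2+0+2+2+1=7, FN=3+2+2+2+6=15 → 84/106 = 0.79245
  VERB: TP=24, FP=3+0+1+2+3=9, FN=2+1+0+3+2=8 → 48/65 = 0.73846
  ADJ: TP=15, FP=2+1+2+1+2=8, FN=0+0+0+3+0=3 → 30/41 = 0.73171
  ADV: TP=52, FP=2+0+0+2+4=8, FN=2+1+2+2+2=9 → 104/121 = 0.85950
  DET: TP=55, FP=2+3+3+2+3=13, FN=2+2+1+2+2=9 → 110/132 = 0.83333
  PRON: TP=34, FP=6+2+0+2+2=12, FN=1+3+2+4+3=13 → 68/93 = 0.73118
Weighted-F1 score = Σ (supportᵢ/N)·F1 scoreᵢ with N=279: (57/279)·0.79245 + (32/279)·0.73846 + (18/279)·0.73171 + (61/279)·0.85950 + (64/279)·0.83333 + (47/279)·0.73118 = 0.7961

0.7961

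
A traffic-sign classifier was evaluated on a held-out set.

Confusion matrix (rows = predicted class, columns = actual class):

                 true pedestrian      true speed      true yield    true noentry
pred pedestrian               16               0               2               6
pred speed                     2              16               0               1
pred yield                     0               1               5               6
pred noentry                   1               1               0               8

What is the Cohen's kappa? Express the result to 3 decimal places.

Observed agreement pₒ = trace/N = 45/65 = 0.6923
Expected agreement pₑ = Σ (rowᵢ·colᵢ)/N² = (19·24 + 18·19 + 7·12 + 21·10)/65² = 0.2585
κ = (pₒ − pₑ)/(1 − pₑ) = (0.6923 − 0.2585)/(1 − 0.2585) = 0.585

0.585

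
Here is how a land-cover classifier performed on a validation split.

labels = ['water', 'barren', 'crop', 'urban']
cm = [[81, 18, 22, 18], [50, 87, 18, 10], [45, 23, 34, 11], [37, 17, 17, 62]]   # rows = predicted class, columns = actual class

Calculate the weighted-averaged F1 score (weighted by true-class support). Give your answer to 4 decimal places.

0.4787

Per-class F1 score (2·TP/(2·TP+FP+FN)):
  water: TP=81, FP=18+22+18=58, FN=50+45+37=132 → 162/352 = 0.46023
  barren: TP=87, FP=50+18+10=78, FN=18+23+17=58 → 174/310 = 0.56129
  crop: TP=34, FP=45+23+11=79, FN=22+18+17=57 → 68/204 = 0.33333
  urban: TP=62, FP=37+17+17=71, FN=18+10+11=39 → 124/234 = 0.52991
Weighted-F1 score = Σ (supportᵢ/N)·F1 scoreᵢ with N=550: (213/550)·0.46023 + (145/550)·0.56129 + (91/550)·0.33333 + (101/550)·0.52991 = 0.4787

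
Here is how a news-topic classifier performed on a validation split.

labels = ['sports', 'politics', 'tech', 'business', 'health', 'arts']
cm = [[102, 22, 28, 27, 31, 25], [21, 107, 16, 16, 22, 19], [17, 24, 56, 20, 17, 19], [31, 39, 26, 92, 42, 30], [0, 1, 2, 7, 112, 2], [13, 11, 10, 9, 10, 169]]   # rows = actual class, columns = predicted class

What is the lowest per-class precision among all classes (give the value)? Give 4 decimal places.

0.4058

Per-class precision (TP/(TP+FP)):
  sports: TP=102, FP=21+17+31+0+13=82 → 102/184 = 0.55435
  politics: TP=107, FP=22+24+39+1+11=97 → 107/204 = 0.52451
  tech: TP=56, FP=28+16+26+2+10=82 → 56/138 = 0.40580
  business: TP=92, FP=27+16+20+7+9=79 → 92/171 = 0.53801
  health: TP=112, FP=31+22+17+42+10=122 → 112/234 = 0.47863
  arts: TP=169, FP=25+19+19+30+2=95 → 169/264 = 0.64015
Lowest is class 'tech' with precision = 0.4058.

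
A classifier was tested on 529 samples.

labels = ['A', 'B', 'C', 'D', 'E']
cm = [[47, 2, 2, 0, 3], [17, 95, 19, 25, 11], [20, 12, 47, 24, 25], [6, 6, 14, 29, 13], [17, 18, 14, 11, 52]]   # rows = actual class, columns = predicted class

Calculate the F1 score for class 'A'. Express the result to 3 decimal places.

F1 score = 2·TP/(2·TP+FP+FN).
A: TP=47, FP=17+20+6+17=60, FN=2+2+0+3=7 → 94/161 = 0.5839

0.584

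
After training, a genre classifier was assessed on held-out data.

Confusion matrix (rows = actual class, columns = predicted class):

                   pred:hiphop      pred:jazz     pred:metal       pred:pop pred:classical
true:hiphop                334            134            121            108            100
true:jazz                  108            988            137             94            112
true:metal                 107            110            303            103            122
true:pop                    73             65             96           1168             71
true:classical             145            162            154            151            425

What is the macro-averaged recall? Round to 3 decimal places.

0.543

Per-class recall (TP/(TP+FN)):
  hiphop: TP=334, FN=134+121+108+100=463 → 334/797 = 0.4191
  jazz: TP=988, FN=108+137+94+112=451 → 988/1439 = 0.6866
  metal: TP=303, FN=107+110+103+122=442 → 303/745 = 0.4067
  pop: TP=1168, FN=73+65+96+71=305 → 1168/1473 = 0.7929
  classical: TP=425, FN=145+162+154+151=612 → 425/1037 = 0.4098
Macro-recall = mean = (0.4191 + 0.6866 + 0.4067 + 0.7929 + 0.4098) / 5 = 0.543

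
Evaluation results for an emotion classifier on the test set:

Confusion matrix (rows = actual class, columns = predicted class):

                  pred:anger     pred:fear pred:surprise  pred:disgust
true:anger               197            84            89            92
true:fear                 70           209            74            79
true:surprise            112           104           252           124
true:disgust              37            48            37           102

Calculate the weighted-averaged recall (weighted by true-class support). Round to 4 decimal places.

Per-class recall (TP/(TP+FN)):
  anger: TP=197, FN=84+89+92=265 → 197/462 = 0.42641
  fear: TP=209, FN=70+74+79=223 → 209/432 = 0.48380
  surprise: TP=252, FN=112+104+124=340 → 252/592 = 0.42568
  disgust: TP=102, FN=37+48+37=122 → 102/224 = 0.45536
Weighted-recall = Σ (supportᵢ/N)·recallᵢ with N=1710: (462/1710)·0.42641 + (432/1710)·0.48380 + (592/1710)·0.42568 + (224/1710)·0.45536 = 0.4444

0.4444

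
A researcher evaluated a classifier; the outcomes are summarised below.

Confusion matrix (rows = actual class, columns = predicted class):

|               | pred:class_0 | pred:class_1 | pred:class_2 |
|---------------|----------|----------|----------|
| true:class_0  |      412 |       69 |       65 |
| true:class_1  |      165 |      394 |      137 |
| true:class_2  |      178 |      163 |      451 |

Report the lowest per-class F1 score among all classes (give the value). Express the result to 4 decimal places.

Per-class F1 score (2·TP/(2·TP+FP+FN)):
  class_0: TP=412, FP=165+178=343, FN=69+65=134 → 824/1301 = 0.63336
  class_1: TP=394, FP=69+163=232, FN=165+137=302 → 788/1322 = 0.59607
  class_2: TP=451, FP=65+137=202, FN=178+163=341 → 902/1445 = 0.62422
Lowest is class 'class_1' with F1 score = 0.5961.

0.5961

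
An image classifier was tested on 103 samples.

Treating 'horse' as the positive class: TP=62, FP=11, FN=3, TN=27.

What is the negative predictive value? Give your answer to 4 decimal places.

NPV = TN/(TN+FN) = 27/(27+3) = 0.9000

0.9000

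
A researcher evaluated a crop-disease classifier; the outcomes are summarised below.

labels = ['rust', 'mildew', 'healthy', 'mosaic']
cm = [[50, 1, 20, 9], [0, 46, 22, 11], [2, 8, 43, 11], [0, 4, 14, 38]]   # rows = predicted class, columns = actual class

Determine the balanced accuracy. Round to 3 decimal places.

0.682

Balanced accuracy = mean of per-class recall.
  rust: recall = 50/52 = 0.9615
  mildew: recall = 46/59 = 0.7797
  healthy: recall = 43/99 = 0.4343
  mosaic: recall = 38/69 = 0.5507
Mean = (0.9615 + 0.7797 + 0.4343 + 0.5507) / 4 = 0.682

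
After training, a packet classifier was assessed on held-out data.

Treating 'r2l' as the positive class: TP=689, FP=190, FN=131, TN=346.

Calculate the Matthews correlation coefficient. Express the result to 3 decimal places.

0.497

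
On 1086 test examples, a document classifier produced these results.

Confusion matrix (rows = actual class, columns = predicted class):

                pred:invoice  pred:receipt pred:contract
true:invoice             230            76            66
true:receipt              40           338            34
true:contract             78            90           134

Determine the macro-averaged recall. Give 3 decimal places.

Per-class recall (TP/(TP+FN)):
  invoice: TP=230, FN=76+66=142 → 230/372 = 0.6183
  receipt: TP=338, FN=40+34=74 → 338/412 = 0.8204
  contract: TP=134, FN=78+90=168 → 134/302 = 0.4437
Macro-recall = mean = (0.6183 + 0.8204 + 0.4437) / 3 = 0.627

0.627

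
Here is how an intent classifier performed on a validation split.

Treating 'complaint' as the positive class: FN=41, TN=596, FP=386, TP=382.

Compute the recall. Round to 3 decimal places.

Recall = TP/(TP+FN) = 382/(382+41) = 382/423 = 0.903

0.903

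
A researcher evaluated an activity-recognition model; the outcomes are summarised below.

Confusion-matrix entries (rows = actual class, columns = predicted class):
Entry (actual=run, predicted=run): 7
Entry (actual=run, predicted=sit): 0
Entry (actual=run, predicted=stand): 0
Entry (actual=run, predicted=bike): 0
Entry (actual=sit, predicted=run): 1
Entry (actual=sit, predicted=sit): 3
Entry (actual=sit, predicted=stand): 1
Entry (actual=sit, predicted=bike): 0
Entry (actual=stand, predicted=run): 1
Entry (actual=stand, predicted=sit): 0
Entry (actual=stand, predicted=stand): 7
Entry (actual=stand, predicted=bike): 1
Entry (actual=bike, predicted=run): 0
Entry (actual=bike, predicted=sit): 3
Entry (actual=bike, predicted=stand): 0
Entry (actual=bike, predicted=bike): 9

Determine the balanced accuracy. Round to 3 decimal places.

Balanced accuracy = mean of per-class recall.
  run: recall = 7/7 = 1.0000
  sit: recall = 3/5 = 0.6000
  stand: recall = 7/9 = 0.7778
  bike: recall = 9/12 = 0.7500
Mean = (1.0000 + 0.6000 + 0.7778 + 0.7500) / 4 = 0.782

0.782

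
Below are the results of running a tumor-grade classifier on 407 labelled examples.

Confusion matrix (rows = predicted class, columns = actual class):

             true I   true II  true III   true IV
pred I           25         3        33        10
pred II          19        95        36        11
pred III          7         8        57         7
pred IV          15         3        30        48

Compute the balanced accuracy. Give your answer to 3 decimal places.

Balanced accuracy = mean of per-class recall.
  I: recall = 25/66 = 0.3788
  II: recall = 95/109 = 0.8716
  III: recall = 57/156 = 0.3654
  IV: recall = 48/76 = 0.6316
Mean = (0.3788 + 0.8716 + 0.3654 + 0.6316) / 4 = 0.562

0.562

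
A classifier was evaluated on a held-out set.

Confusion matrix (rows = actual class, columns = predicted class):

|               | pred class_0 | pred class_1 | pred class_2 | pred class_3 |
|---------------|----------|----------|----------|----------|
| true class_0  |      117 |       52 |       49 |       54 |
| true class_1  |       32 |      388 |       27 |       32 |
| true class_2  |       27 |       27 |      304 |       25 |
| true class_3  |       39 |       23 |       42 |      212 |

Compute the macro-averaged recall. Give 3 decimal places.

0.676

Per-class recall (TP/(TP+FN)):
  class_0: TP=117, FN=52+49+54=155 → 117/272 = 0.4301
  class_1: TP=388, FN=32+27+32=91 → 388/479 = 0.8100
  class_2: TP=304, FN=27+27+25=79 → 304/383 = 0.7937
  class_3: TP=212, FN=39+23+42=104 → 212/316 = 0.6709
Macro-recall = mean = (0.4301 + 0.8100 + 0.7937 + 0.6709) / 4 = 0.676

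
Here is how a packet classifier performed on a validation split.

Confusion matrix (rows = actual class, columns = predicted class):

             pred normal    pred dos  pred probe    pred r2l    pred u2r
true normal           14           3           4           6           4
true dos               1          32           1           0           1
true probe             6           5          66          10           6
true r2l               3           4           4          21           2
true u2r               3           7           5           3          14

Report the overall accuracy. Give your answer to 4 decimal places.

Accuracy = trace / total = (14+32+66+21+14=147) / 225 = 147/225 = 0.6533

0.6533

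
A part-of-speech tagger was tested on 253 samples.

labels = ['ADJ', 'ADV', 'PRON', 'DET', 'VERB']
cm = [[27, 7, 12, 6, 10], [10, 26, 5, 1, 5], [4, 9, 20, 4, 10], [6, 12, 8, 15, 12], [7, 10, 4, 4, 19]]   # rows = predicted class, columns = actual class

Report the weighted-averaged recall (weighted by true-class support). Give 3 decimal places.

0.423

Per-class recall (TP/(TP+FN)):
  ADJ: TP=27, FN=10+4+6+7=27 → 27/54 = 0.5000
  ADV: TP=26, FN=7+9+12+10=38 → 26/64 = 0.4063
  PRON: TP=20, FN=12+5+8+4=29 → 20/49 = 0.4082
  DET: TP=15, FN=6+1+4+4=15 → 15/30 = 0.5000
  VERB: TP=19, FN=10+5+10+12=37 → 19/56 = 0.3393
Weighted-recall = Σ (supportᵢ/N)·recallᵢ with N=253: (54/253)·0.5000 + (64/253)·0.4063 + (49/253)·0.4082 + (30/253)·0.5000 + (56/253)·0.3393 = 0.423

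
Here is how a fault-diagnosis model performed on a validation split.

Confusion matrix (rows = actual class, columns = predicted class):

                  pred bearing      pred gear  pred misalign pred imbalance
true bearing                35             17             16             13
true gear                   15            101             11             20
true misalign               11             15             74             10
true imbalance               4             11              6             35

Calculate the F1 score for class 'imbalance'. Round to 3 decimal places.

0.522

One-vs-rest for 'imbalance': TP = diagonal; FP = other classes predicted 'imbalance'; FN = 'imbalance' predicted as other.
F1 score = 2·TP/(2·TP+FP+FN).
imbalance: TP=35, FP=13+20+10=43, FN=4+11+6=21 → 70/134 = 0.5224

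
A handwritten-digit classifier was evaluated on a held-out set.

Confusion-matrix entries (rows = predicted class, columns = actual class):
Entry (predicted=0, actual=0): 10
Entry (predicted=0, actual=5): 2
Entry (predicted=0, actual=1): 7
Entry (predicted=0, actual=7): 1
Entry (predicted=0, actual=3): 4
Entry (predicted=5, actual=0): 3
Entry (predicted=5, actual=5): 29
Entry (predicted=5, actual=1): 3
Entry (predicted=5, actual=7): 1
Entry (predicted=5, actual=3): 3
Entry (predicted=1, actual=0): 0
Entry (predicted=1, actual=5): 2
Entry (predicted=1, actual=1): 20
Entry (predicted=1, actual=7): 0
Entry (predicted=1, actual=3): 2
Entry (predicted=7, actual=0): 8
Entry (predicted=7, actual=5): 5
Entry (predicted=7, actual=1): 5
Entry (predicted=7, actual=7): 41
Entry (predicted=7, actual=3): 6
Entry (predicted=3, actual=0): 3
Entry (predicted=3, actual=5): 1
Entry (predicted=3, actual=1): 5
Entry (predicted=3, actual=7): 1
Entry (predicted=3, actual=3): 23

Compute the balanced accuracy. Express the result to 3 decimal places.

0.639

Balanced accuracy = mean of per-class recall.
  0: recall = 10/24 = 0.4167
  5: recall = 29/39 = 0.7436
  1: recall = 20/40 = 0.5000
  7: recall = 41/44 = 0.9318
  3: recall = 23/38 = 0.6053
Mean = (0.4167 + 0.7436 + 0.5000 + 0.9318 + 0.6053) / 5 = 0.639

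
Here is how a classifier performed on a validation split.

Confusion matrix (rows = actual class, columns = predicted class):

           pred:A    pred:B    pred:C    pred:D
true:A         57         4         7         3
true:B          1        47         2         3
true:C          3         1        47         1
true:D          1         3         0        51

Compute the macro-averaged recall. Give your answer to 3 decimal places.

Per-class recall (TP/(TP+FN)):
  A: TP=57, FN=4+7+3=14 → 57/71 = 0.8028
  B: TP=47, FN=1+2+3=6 → 47/53 = 0.8868
  C: TP=47, FN=3+1+1=5 → 47/52 = 0.9038
  D: TP=51, FN=1+3+0=4 → 51/55 = 0.9273
Macro-recall = mean = (0.8028 + 0.8868 + 0.9038 + 0.9273) / 4 = 0.880

0.880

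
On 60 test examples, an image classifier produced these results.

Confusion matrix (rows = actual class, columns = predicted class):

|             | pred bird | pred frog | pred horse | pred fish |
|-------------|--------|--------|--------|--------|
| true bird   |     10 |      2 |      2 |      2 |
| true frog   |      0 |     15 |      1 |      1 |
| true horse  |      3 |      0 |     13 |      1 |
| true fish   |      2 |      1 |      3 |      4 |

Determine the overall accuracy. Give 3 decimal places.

0.700

Accuracy = trace / total = (10+15+13+4=42) / 60 = 42/60 = 0.700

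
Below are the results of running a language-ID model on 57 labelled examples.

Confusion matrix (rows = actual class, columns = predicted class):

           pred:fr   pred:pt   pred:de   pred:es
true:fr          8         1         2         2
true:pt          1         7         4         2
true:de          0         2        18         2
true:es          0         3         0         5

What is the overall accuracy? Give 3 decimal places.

0.667

Accuracy = trace / total = (8+7+18+5=38) / 57 = 38/57 = 0.667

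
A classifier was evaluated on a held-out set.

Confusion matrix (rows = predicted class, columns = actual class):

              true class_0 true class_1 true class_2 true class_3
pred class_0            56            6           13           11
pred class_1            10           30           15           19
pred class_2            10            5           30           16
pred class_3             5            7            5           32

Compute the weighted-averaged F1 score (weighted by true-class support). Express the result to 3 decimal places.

Per-class F1 score (2·TP/(2·TP+FP+FN)):
  class_0: TP=56, FP=6+13+11=30, FN=10+10+5=25 → 112/167 = 0.6707
  class_1: TP=30, FP=10+15+19=44, FN=6+5+7=18 → 60/122 = 0.4918
  class_2: TP=30, FP=10+5+16=31, FN=13+15+5=33 → 60/124 = 0.4839
  class_3: TP=32, FP=5+7+5=17, FN=11+19+16=46 → 64/127 = 0.5039
Weighted-F1 score = Σ (supportᵢ/N)·F1 scoreᵢ with N=270: (81/270)·0.6707 + (48/270)·0.4918 + (63/270)·0.4839 + (78/270)·0.5039 = 0.547

0.547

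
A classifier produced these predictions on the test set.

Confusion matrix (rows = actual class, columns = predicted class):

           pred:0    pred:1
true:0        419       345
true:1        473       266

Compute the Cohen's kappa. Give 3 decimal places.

-0.092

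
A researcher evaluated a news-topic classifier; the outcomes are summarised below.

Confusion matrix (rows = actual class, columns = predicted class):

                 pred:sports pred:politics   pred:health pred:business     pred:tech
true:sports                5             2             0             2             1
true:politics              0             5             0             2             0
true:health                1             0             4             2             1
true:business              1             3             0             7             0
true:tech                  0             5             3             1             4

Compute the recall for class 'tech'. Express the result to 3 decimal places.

Treat 'tech' as positive and all other classes as negative.
recall = TP/(TP+FN).
tech: TP=4, FN=0+5+3+1=9 → 4/13 = 0.3077

0.308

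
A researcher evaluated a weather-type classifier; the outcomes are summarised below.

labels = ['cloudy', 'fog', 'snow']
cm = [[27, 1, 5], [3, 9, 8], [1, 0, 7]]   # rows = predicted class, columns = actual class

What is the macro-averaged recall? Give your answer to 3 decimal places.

0.707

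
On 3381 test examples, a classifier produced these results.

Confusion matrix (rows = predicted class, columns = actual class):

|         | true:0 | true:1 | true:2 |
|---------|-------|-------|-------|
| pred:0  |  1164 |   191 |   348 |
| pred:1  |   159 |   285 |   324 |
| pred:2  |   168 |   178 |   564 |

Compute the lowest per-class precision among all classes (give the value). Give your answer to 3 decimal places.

Per-class precision (TP/(TP+FP)):
  0: TP=1164, FP=191+348=539 → 1164/1703 = 0.6835
  1: TP=285, FP=159+324=483 → 285/768 = 0.3711
  2: TP=564, FP=168+178=346 → 564/910 = 0.6198
Lowest is class '1' with precision = 0.371.

0.371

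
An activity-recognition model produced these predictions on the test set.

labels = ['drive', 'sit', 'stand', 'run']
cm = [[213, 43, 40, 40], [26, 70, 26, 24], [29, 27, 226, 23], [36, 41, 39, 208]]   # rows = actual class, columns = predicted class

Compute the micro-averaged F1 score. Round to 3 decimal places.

Micro-averaging pools counts across classes: ΣTP=717, ΣFP=394, ΣFN=394.
Micro-F1 score = 2·TP/(2·TP+FP+FN) on pooled counts = 0.645 (equals overall accuracy in single-label multiclass).

0.645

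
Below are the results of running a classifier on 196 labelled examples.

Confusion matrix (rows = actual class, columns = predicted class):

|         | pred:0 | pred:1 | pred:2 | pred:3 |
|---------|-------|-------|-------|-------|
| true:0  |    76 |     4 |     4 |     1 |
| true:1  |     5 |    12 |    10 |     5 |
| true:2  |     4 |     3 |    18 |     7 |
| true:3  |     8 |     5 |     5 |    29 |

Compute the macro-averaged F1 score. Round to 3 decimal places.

0.614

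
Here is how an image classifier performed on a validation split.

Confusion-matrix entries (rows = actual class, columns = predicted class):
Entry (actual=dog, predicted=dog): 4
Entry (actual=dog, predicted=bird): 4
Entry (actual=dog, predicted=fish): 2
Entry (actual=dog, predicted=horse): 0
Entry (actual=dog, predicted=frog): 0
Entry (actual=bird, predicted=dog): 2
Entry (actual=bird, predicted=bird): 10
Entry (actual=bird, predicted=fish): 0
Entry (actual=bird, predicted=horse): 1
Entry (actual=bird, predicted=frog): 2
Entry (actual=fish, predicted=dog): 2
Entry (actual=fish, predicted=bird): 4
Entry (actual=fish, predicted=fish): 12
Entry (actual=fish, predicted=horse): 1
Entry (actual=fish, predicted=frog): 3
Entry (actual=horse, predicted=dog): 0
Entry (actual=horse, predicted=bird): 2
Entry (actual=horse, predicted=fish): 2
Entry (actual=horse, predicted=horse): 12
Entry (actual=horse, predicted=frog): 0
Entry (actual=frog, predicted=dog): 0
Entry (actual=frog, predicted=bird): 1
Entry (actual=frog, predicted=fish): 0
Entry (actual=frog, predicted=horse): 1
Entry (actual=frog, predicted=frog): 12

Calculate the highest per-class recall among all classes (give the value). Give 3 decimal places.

0.857

Per-class recall (TP/(TP+FN)):
  dog: TP=4, FN=4+2+0+0=6 → 4/10 = 0.4000
  bird: TP=10, FN=2+0+1+2=5 → 10/15 = 0.6667
  fish: TP=12, FN=2+4+1+3=10 → 12/22 = 0.5455
  horse: TP=12, FN=0+2+2+0=4 → 12/16 = 0.7500
  frog: TP=12, FN=0+1+0+1=2 → 12/14 = 0.8571
Highest is class 'frog' with recall = 0.857.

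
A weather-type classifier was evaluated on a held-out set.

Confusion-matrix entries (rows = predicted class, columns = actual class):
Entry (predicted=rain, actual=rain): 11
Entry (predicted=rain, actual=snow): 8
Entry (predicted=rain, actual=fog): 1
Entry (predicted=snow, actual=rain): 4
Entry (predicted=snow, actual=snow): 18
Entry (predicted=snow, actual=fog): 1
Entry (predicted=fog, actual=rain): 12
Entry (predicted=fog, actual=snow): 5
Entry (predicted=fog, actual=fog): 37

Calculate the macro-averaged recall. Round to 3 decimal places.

0.646

Per-class recall (TP/(TP+FN)):
  rain: TP=11, FN=4+12=16 → 11/27 = 0.4074
  snow: TP=18, FN=8+5=13 → 18/31 = 0.5806
  fog: TP=37, FN=1+1=2 → 37/39 = 0.9487
Macro-recall = mean = (0.4074 + 0.5806 + 0.9487) / 3 = 0.646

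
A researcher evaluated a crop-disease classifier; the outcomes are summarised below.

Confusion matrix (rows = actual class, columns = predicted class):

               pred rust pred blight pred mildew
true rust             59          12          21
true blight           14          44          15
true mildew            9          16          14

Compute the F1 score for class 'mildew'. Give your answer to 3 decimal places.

0.315

One-vs-rest for 'mildew': TP = diagonal; FP = other classes predicted 'mildew'; FN = 'mildew' predicted as other.
F1 score = 2·TP/(2·TP+FP+FN).
mildew: TP=14, FP=21+15=36, FN=9+16=25 → 28/89 = 0.3146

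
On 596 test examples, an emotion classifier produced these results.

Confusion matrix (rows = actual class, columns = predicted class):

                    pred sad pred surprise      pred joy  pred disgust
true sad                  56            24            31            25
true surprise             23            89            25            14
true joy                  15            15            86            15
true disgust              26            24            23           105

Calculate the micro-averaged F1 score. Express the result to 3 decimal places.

0.564

Micro-averaging pools counts across classes: ΣTP=336, ΣFP=260, ΣFN=260.
Micro-F1 score = 2·TP/(2·TP+FP+FN) on pooled counts = 0.564 (equals overall accuracy in single-label multiclass).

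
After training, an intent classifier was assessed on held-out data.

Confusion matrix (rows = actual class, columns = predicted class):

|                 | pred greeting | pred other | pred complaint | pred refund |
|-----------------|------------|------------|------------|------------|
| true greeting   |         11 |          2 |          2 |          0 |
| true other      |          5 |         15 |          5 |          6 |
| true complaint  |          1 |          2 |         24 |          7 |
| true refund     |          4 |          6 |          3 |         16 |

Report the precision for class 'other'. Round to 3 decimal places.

Take TP from the diagonal, FP from the rest of the 'other' prediction marginal, FN from the rest of the 'other' actual marginal.
precision = TP/(TP+FP).
other: TP=15, FP=2+2+6=10 → 15/25 = 0.6000

0.600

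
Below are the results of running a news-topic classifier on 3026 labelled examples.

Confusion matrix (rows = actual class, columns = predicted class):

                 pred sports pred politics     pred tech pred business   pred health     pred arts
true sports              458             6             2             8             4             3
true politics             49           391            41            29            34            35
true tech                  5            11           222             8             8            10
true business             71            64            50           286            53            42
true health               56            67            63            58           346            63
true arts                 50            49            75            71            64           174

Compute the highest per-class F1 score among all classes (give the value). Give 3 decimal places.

0.783

Per-class F1 score (2·TP/(2·TP+FP+FN)):
  sports: TP=458, FP=49+5+71+56+50=231, FN=6+2+8+4+3=23 → 916/1170 = 0.7829
  politics: TP=391, FP=6+11+64+67+49=197, FN=49+41+29+34+35=188 → 782/1167 = 0.6701
  tech: TP=222, FP=2+41+50+63+75=231, FN=5+11+8+8+10=42 → 444/717 = 0.6192
  business: TP=286, FP=8+29+8+58+71=174, FN=71+64+50+53+42=280 → 572/1026 = 0.5575
  health: TP=346, FP=4+34+8+53+64=163, FN=56+67+63+58+63=307 → 692/1162 = 0.5955
  arts: TP=174, FP=3+35+10+42+63=153, FN=50+49+75+71+64=309 → 348/810 = 0.4296
Highest is class 'sports' with F1 score = 0.783.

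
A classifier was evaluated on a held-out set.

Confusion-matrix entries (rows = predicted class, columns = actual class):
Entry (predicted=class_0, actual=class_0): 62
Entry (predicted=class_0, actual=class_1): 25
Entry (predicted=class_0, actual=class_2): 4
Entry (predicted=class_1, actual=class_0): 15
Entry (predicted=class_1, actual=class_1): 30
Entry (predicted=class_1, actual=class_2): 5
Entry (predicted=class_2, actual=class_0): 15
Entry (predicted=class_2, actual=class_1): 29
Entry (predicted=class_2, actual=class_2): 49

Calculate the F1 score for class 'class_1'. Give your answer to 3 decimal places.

0.448

One-vs-rest for 'class_1': TP = diagonal; FP = other classes predicted 'class_1'; FN = 'class_1' predicted as other.
F1 score = 2·TP/(2·TP+FP+FN).
class_1: TP=30, FP=15+5=20, FN=25+29=54 → 60/134 = 0.4478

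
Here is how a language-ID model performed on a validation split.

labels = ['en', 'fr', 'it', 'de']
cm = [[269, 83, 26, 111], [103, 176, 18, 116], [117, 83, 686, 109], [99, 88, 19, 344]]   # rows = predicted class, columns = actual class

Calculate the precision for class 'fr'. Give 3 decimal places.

Take TP from the diagonal, FP from the rest of the 'fr' prediction marginal, FN from the rest of the 'fr' actual marginal.
precision = TP/(TP+FP).
fr: TP=176, FP=103+18+116=237 → 176/413 = 0.4262

0.426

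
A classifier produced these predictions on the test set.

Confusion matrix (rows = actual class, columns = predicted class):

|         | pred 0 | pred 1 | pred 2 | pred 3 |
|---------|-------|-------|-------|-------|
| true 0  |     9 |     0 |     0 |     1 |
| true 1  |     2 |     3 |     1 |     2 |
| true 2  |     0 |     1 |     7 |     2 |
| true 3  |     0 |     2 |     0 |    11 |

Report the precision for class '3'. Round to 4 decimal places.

0.6875

precision = TP/(TP+FP).
3: TP=11, FP=1+2+2=5 → 11/16 = 0.68750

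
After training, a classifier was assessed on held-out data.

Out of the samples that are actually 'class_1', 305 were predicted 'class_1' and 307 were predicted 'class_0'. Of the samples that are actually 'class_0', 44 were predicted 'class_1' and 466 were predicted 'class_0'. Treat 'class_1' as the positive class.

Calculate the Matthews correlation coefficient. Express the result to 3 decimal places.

MCC = (TP·TN − FP·FN) / √((TP+FP)(TP+FN)(TN+FP)(TN+FN))
Numerator = 305·466 − 44·307 = 128622
Denominator = √(349·612·510·773) = √84202797240 = 290177.1825
MCC = 128622 / 290177.1825 = 0.443

0.443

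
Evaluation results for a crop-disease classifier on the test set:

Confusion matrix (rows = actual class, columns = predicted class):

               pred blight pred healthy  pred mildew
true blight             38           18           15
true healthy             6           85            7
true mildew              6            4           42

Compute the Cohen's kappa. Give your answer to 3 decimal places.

Observed agreement pₒ = trace/N = 165/221 = 0.7466
Expected agreement pₑ = Σ (rowᵢ·colᵢ)/N² = (71·50 + 98·107 + 52·64)/221² = 0.3555
κ = (pₒ − pₑ)/(1 − pₑ) = (0.7466 − 0.3555)/(1 − 0.3555) = 0.607

0.607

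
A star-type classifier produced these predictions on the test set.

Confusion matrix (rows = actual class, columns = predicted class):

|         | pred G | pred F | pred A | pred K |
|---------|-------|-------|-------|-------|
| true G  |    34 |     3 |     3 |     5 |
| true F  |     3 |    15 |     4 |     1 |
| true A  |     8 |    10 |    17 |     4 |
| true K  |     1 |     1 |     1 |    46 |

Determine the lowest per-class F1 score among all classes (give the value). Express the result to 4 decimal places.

Per-class F1 score (2·TP/(2·TP+FP+FN)):
  G: TP=34, FP=3+8+1=12, FN=3+3+5=11 → 68/91 = 0.74725
  F: TP=15, FP=3+10+1=14, FN=3+4+1=8 → 30/52 = 0.57692
  A: TP=17, FP=3+4+1=8, FN=8+10+4=22 → 34/64 = 0.53125
  K: TP=46, FP=5+1+4=10, FN=1+1+1=3 → 92/105 = 0.87619
Lowest is class 'A' with F1 score = 0.5313.

0.5313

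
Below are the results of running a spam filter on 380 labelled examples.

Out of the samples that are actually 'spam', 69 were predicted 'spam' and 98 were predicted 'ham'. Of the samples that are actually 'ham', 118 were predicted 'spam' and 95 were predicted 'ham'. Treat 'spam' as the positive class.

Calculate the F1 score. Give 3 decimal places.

0.390

Precision = TP/(TP+FP) = 69/187 = 0.3690
Recall = TP/(TP+FN) = 69/167 = 0.4132
F1 = 2·TP/(2·TP+FP+FN) = 138/354 = 0.390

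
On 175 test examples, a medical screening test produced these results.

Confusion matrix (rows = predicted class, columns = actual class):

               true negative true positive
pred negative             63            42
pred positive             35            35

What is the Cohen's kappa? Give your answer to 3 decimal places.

Observed agreement pₒ = trace/N = 98/175 = 0.5600
Expected agreement pₑ = Σ (rowᵢ·colᵢ)/N² = (98·105 + 77·70)/175² = 0.5120
κ = (pₒ − pₑ)/(1 − pₑ) = (0.5600 − 0.5120)/(1 − 0.5120) = 0.098

0.098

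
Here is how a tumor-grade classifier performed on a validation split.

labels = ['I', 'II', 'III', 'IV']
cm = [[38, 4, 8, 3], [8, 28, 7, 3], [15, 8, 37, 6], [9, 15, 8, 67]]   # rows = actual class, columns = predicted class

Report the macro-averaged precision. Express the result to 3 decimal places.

Per-class precision (TP/(TP+FP)):
  I: TP=38, FP=8+15+9=32 → 38/70 = 0.5429
  II: TP=28, FP=4+8+15=27 → 28/55 = 0.5091
  III: TP=37, FP=8+7+8=23 → 37/60 = 0.6167
  IV: TP=67, FP=3+3+6=12 → 67/79 = 0.8481
Macro-precision = mean = (0.5429 + 0.5091 + 0.6167 + 0.8481) / 4 = 0.629

0.629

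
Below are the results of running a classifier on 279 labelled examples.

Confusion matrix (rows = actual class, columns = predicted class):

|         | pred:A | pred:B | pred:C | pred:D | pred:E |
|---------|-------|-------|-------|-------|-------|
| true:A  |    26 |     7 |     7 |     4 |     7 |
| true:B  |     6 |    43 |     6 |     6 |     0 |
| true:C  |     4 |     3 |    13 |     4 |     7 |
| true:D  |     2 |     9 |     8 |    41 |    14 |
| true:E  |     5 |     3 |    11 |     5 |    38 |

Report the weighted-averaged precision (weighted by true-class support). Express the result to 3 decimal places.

Per-class precision (TP/(TP+FP)):
  A: TP=26, FP=6+4+2+5=17 → 26/43 = 0.6047
  B: TP=43, FP=7+3+9+3=22 → 43/65 = 0.6615
  C: TP=13, FP=7+6+8+11=32 → 13/45 = 0.2889
  D: TP=41, FP=4+6+4+5=19 → 41/60 = 0.6833
  E: TP=38, FP=7+0+7+14=28 → 38/66 = 0.5758
Weighted-precision = Σ (supportᵢ/N)·precisionᵢ with N=279: (51/279)·0.6047 + (61/279)·0.6615 + (31/279)·0.2889 + (74/279)·0.6833 + (62/279)·0.5758 = 0.596

0.596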